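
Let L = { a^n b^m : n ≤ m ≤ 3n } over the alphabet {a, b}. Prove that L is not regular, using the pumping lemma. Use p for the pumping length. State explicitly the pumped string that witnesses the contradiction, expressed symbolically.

a^{p+k} b^p

Assume L is regular; let p be its pumping constant.
Take w = a^p b^p ∈ L (since p ≤ p ≤ 3p), with |w| = 2p ≥ p.
The pumping lemma gives a decomposition w = xyz where |xy| ≤ p and y is nonempty.
Because |xy| ≤ p and w begins with p copies of a, we have y = a^k with 1 ≤ k ≤ p.
Pump with i = 2: xy^2z = a^{p+k} b^p. Now n = p+k > p = m, so the condition n ≤ m fails. Thus xy^2z ∉ L.
This is a contradiction; hence L is not regular.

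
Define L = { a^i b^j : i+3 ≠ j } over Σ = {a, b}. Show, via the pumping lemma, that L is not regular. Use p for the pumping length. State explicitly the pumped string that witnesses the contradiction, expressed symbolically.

a^{p+p!} b^{p+p!+3}

Toward a contradiction, assume L is regular with pumping length p.
Choose w = a^p b^{p+p!+3}. Since p ≠ (p+p!+3)-3 = p+p!, w ∈ L; and |w| ≥ p.
The pumping lemma gives a decomposition w = xyz where |xy| ≤ p and y is nonempty.
The first p characters of w are a's, so xy (and hence y) consists only of a's. Write y = a^k, 1 ≤ k ≤ p.
Since 1 ≤ k ≤ p, k divides p!; set t = 1 + p!/k. Then xy^t z has p + (p!/k)·k = p + p! copies of a. Now the a-count is p+p! and (b-count)-3 = (p+p!+3)-3 = p+p!, so i+3 ≠ j fails. So xy^t z = a^{p+p!} b^{p+p!+3} ∉ L.
This contradicts the pumping lemma, so L is not regular.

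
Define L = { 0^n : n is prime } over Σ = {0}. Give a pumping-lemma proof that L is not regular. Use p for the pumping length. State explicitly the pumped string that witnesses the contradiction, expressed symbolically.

Toward a contradiction, assume L is regular with pumping length p.
Let q be a prime with q ≥ p+2 (infinitely many primes exist), and take w = 0^q ∈ L with |w| = q ≥ p.
The pumping lemma gives a decomposition w = xyz where |xy| ≤ p and |y| ≥ 1.
Then y = 0^k for some k with 1 ≤ k ≤ p.
Since 1 ≤ k ≤ p, |xz| = q-k. Pump with i = q+1: |xy^{q+1}z| = (q-k)+(q+1)k = q+qk = q(1+k), which is composite (both factors ≥ 2). So xy^{q+1}z = 0^{q(1+k)} ∉ L.
Contradiction. Therefore L is not regular.

0^{q(1+k)}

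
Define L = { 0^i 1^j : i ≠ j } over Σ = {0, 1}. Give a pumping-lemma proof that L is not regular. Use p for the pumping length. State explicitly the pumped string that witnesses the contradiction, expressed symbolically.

0^{p+p!} 1^{p+p!}

Assume L is regular; let p be its pumping constant.
Choose w = 0^p 1^{p+p!}. Since p ≠ p+p!, w ∈ L; and |w| ≥ p.
The pumping lemma gives a decomposition w = xyz where |xy| ≤ p and |y| > 0.
The first p characters of w are 0's, so xy (and hence y) consists only of 0's. Write y = 0^k, 1 ≤ k ≤ p.
Since 1 ≤ k ≤ p, k divides p!; set t = 1 + p!/k. Then xy^t z has p + (p!/k)·k = p + p! copies of 0. Now the 0-count equals the 1-count, so i ≠ j fails. So xy^t z = 0^{p+p!} 1^{p+p!} ∉ L.
Contradiction. Therefore L is not regular.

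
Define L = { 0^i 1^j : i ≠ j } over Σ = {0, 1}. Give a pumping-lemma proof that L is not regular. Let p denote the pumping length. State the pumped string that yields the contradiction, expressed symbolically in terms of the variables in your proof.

Suppose for contradiction that L is regular, and let p be the pumping length.
Choose w = 0^p 1^{p+p!}. Since p ≠ p+p!, w ∈ L; and |w| ≥ p.
By the pumping lemma, w = xyz with |xy| ≤ p and |y| > 0.
The first p characters of w are 0's, so xy (and hence y) consists only of 0's. Write y = 0^k, 1 ≤ k ≤ p.
Since 1 ≤ k ≤ p, k divides p!; set t = 1 + p!/k. Then xy^t z has p + (p!/k)·k = p + p! copies of 0. Now the 0-count equals the 1-count, so i ≠ j fails. So xy^t z = 0^{p+p!} 1^{p+p!} ∉ L.
This is a contradiction; hence L is not regular.

0^{p+p!} 1^{p+p!}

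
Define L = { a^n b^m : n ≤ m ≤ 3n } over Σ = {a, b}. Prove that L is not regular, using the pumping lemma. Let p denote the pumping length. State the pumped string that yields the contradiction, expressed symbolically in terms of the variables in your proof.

Assume L is regular; let p be its pumping constant.
Take w = a^p b^p ∈ L (since p ≤ p ≤ 3p), with |w| = 2p ≥ p.
Write w = xyz as guaranteed by the lemma, with |xy| ≤ p and y is nonempty.
The first p characters of w are a's, so xy (and hence y) consists only of a's. Write y = a^k, 1 ≤ k ≤ p.
Pump with i = 2: xy^2z = a^{p+k} b^p. Now n = p+k > p = m, so the condition n ≤ m fails. Thus xy^2z ∉ L.
Contradiction. Therefore L is not regular.

a^{p+k} b^p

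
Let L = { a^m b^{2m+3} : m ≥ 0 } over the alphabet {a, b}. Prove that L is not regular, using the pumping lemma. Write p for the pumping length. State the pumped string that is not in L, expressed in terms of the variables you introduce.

a^{p+k} b^{2p+3}

Assume L is regular. Let p be the pumping length given by the pumping lemma.
Choose w = a^p b^{2p+3}, which is in L with |w| = 3p+3 ≥ p.
The pumping lemma gives a decomposition w = xyz where |xy| ≤ p and |y| ≥ 1.
The first p characters of w are a's, so xy (and hence y) consists only of a's. Write y = a^k, 1 ≤ k ≤ p.
Pump with i = 2: xy^2z = a^{p+k} b^{2p+3}. For this to lie in L we would need 2p+3 = 2(p+k)+3, which forces k = 0. But k ≥ 1, so xy^2z ∉ L.
This is a contradiction; hence L is not regular.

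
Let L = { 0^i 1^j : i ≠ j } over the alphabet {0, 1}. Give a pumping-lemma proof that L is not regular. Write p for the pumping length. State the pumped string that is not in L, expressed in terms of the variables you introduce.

0^{p+p!} 1^{p+p!}

Assume L is regular. Let p be the pumping length given by the pumping lemma.
Choose w = 0^p 1^{p+p!}. Since p ≠ p+p!, w ∈ L; and |w| ≥ p.
The pumping lemma gives a decomposition w = xyz where |xy| ≤ p and y is nonempty.
Since the first p symbols of w are all 0's and |xy| ≤ p, y lies entirely in the leading 0-block: y = 0^k for some k with 1 ≤ k ≤ p.
Since 1 ≤ k ≤ p, k divides p!; set t = 1 + p!/k. Then xy^t z has p + (p!/k)·k = p + p! copies of 0. Now the 0-count equals the 1-count, so i ≠ j fails. So xy^t z = 0^{p+p!} 1^{p+p!} ∉ L.
This contradicts the pumping lemma, so L is not regular.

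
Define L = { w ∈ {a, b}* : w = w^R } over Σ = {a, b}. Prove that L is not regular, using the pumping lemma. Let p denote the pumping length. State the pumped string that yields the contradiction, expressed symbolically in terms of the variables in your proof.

Assume L is regular; let p be its pumping constant.
Take w = a^p b a^p, a palindrome of length 2p+1 ≥ p.
The pumping lemma gives a decomposition w = xyz where |xy| ≤ p and |y| > 0.
Since the first p symbols of w are all a's and |xy| ≤ p, y lies entirely in the leading a-block: y = a^k for some k with 1 ≤ k ≤ p.
Pump with i = 2: xy^2z = a^{p+k} b a^p. Its reverse is a^p b a^{p+k}, which differs from xy^2z since k ≥ 1. So xy^2z is not a palindrome and xy^2z ∉ L.
Contradiction. Therefore L is not regular.

a^{p+k} b a^p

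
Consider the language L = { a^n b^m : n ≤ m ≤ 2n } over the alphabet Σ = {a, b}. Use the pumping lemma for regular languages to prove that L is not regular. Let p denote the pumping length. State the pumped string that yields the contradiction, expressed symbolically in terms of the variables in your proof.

Toward a contradiction, assume L is regular with pumping length p.
Take w = a^p b^p ∈ L (since p ≤ p ≤ 2p), with |w| = 2p ≥ p.
Write w = xyz as guaranteed by the lemma, with |xy| ≤ p and |y| > 0.
Because |xy| ≤ p and w begins with p copies of a, we have y = a^k with 1 ≤ k ≤ p.
Pump with i = 2: xy^2z = a^{p+k} b^p. Now n = p+k > p = m, so the condition n ≤ m fails. Thus xy^2z ∉ L.
Contradiction. Therefore L is not regular.

a^{p+k} b^p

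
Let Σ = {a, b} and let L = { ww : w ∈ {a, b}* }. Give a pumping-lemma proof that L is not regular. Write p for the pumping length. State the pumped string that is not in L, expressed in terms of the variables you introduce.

Toward a contradiction, assume L is regular with pumping length p.
Take w = a^p b^p a^p b^p = uu where u = a^pb^p; then w ∈ L and |w| = 4p ≥ p.
The pumping lemma gives a decomposition w = xyz where |xy| ≤ p and |y| > 0.
The first p characters of w are a's, so xy (and hence y) consists only of a's. Write y = a^k, 1 ≤ k ≤ p.
Pump with i = 2: xy^2z = a^{p+k} b^p a^p b^p, of length 4p+k. Suppose this equals vv. The string starts with a and ends with b, so v does too; thus the boundary between the two copies of v is a b→a transition. There is exactly one such transition, at position 2p+k, so |v| = 2p+k and |vv| = 4p+2k ≠ 4p+k since k ≥ 1. So xy^2z ∉ L.
Contradiction. Therefore L is not regular.

a^{p+k} b^p a^p b^p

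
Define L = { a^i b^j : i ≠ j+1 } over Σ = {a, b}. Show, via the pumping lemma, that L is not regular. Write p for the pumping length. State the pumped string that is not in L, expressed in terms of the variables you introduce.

Toward a contradiction, assume L is regular with pumping length p.
Choose w = a^p b^{p+p!-1}. Since p ≠ (p+p!-1)+1 = p+p!, w ∈ L; and |w| ≥ p.
Write w = xyz as guaranteed by the lemma, with |xy| ≤ p and |y| > 0.
The first p characters of w are a's, so xy (and hence y) consists only of a's. Write y = a^k, 1 ≤ k ≤ p.
Since 1 ≤ k ≤ p, k divides p!; set t = 1 + p!/k. Then xy^t z has p + (p!/k)·k = p + p! copies of a. Now the a-count is p+p! and (b-count)+1 = (p+p!-1)+1 = p+p!, so i ≠ j+1 fails. So xy^t z = a^{p+p!} b^{p+p!-1} ∉ L.
Contradiction. Therefore L is not regular.

a^{p+p!} b^{p+p!-1}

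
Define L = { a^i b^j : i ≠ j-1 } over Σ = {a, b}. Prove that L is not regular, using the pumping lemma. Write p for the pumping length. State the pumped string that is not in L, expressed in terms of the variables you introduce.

a^{p+p!} b^{p+p!+1}

Suppose for contradiction that L is regular, and let p be the pumping length.
Choose w = a^p b^{p+p!+1}. Since p ≠ (p+p!+1)-1 = p+p!, w ∈ L; and |w| ≥ p.
By the pumping lemma, w = xyz with |xy| ≤ p and |y| ≥ 1.
Because |xy| ≤ p and w begins with p copies of a, we have y = a^k with 1 ≤ k ≤ p.
Since 1 ≤ k ≤ p, k divides p!; set t = 1 + p!/k. Then xy^t z has p + (p!/k)·k = p + p! copies of a. Now the a-count is p+p! and (b-count)-1 = (p+p!+1)-1 = p+p!, so i ≠ j-1 fails. So xy^t z = a^{p+p!} b^{p+p!+1} ∉ L.
Contradiction. Therefore L is not regular.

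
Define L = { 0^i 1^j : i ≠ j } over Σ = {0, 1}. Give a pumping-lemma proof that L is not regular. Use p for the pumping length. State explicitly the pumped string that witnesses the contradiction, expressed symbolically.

0^{p+p!} 1^{p+p!}

Suppose for contradiction that L is regular, and let p be the pumping length.
Choose w = 0^p 1^{p+p!}. Since p ≠ p+p!, w ∈ L; and |w| ≥ p.
By the pumping lemma, w = xyz with |xy| ≤ p and y is nonempty.
Since the first p symbols of w are all 0's and |xy| ≤ p, y lies entirely in the leading 0-block: y = 0^k for some k with 1 ≤ k ≤ p.
Since 1 ≤ k ≤ p, k divides p!; set t = 1 + p!/k. Then xy^t z has p + (p!/k)·k = p + p! copies of 0. Now the 0-count equals the 1-count, so i ≠ j fails. So xy^t z = 0^{p+p!} 1^{p+p!} ∉ L.
This is a contradiction; hence L is not regular.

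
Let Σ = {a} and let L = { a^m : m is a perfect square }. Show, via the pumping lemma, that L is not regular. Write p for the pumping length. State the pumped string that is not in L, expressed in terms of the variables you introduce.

a^{p²+k}

Assume L is regular; let p be its pumping constant.
Take w = a^{p²} ∈ L with |w| = p² ≥ p.
By the pumping lemma, w = xyz with |xy| ≤ p and y is nonempty.
Then y = a^k for some k with 1 ≤ k ≤ p.
Pump with i = 2: xy^2z = a^{p²+k}. Since 1 ≤ k ≤ p, p² < p²+k ≤ p²+p < (p+1)², so p²+k lies strictly between consecutive squares and is not a perfect square. So xy^2z ∉ L.
Contradiction. Therefore L is not regular.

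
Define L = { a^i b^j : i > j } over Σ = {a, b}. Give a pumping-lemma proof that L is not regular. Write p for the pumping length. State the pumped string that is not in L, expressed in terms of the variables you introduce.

Assume L is regular; let p be its pumping constant.
Choose w = a^{p+1} b^p ∈ L, with |w| = 2p+1 ≥ p.
Write w = xyz as guaranteed by the lemma, with |xy| ≤ p and y is nonempty.
The first p characters of w are a's, so xy (and hence y) consists only of a's. Write y = a^k, 1 ≤ k ≤ p.
Consider xy^0z = xz = a^{p+1-k} b^p. Since k ≥ 1, the a-count p+1-k is at most p, so i > j fails; thus xz ∉ L.
Contradiction. Therefore L is not regular.

a^{p+1-k} b^p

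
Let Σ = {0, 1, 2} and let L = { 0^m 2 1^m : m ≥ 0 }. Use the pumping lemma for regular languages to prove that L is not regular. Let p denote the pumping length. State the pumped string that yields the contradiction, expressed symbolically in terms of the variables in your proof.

0^{p+k} 2 1^p

Suppose for contradiction that L is regular, and let p be the pumping length.
Take w = 0^p 2 1^p ∈ L with |w| = 2p+1 ≥ p.
Write w = xyz as guaranteed by the lemma, with |xy| ≤ p and y is nonempty.
The first p characters of w are 0's, so xy (and hence y) consists only of 0's. Write y = 0^k, 1 ≤ k ≤ p.
Pump with i = 2: xy^2z = 0^{p+k} 2 1^p, which would require p+k = p. But k ≥ 1, so xy^2z ∉ L.
This is a contradiction; hence L is not regular.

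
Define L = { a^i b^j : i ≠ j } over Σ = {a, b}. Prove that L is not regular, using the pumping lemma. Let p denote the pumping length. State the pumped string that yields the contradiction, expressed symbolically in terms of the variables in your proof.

a^{p+p!} b^{p+p!}

Assume L is regular. Let p be the pumping length given by the pumping lemma.
Choose w = a^p b^{p+p!}. Since p ≠ p+p!, w ∈ L; and |w| ≥ p.
The pumping lemma gives a decomposition w = xyz where |xy| ≤ p and |y| > 0.
Since the first p symbols of w are all a's and |xy| ≤ p, y lies entirely in the leading a-block: y = a^k for some k with 1 ≤ k ≤ p.
Since 1 ≤ k ≤ p, k divides p!; set t = 1 + p!/k. Then xy^t z has p + (p!/k)·k = p + p! copies of a. Now the a-count equals the b-count, so i ≠ j fails. So xy^t z = a^{p+p!} b^{p+p!} ∉ L.
Contradiction. Therefore L is not regular.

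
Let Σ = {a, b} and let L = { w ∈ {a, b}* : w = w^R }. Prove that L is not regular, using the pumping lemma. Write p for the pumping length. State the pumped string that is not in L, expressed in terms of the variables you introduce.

a^{p+k} b a^p

Suppose for contradiction that L is regular, and let p be the pumping length.
Take w = a^p b a^p, a palindrome of length 2p+1 ≥ p.
The pumping lemma gives a decomposition w = xyz where |xy| ≤ p and |y| ≥ 1.
Because |xy| ≤ p and w begins with p copies of a, we have y = a^k with 1 ≤ k ≤ p.
Pump with i = 2: xy^2z = a^{p+k} b a^p. Its reverse is a^p b a^{p+k}, which differs from xy^2z since k ≥ 1. So xy^2z is not a palindrome and xy^2z ∉ L.
Contradiction. Therefore L is not regular.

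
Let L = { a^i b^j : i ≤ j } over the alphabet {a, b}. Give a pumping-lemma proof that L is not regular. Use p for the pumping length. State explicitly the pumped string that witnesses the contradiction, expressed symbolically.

Toward a contradiction, assume L is regular with pumping length p.
Choose w = a^p b^p ∈ L, with |w| = 2p ≥ p.
Write w = xyz as guaranteed by the lemma, with |xy| ≤ p and y is nonempty.
The first p characters of w are a's, so xy (and hence y) consists only of a's. Write y = a^k, 1 ≤ k ≤ p.
Consider xy^2z = a^{p+k} b^p. Since k ≥ 1, the a-count p+k exceeds the b-count p, so i ≤ j fails; thus xy^2z ∉ L.
This is a contradiction; hence L is not regular.

a^{p+k} b^p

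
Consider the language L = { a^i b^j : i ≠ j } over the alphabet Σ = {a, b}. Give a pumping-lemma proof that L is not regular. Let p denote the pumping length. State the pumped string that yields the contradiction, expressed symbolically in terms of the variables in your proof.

a^{p+p!} b^{p+p!}

Suppose for contradiction that L is regular, and let p be the pumping length.
Choose w = a^p b^{p+p!}. Since p ≠ p+p!, w ∈ L; and |w| ≥ p.
The pumping lemma gives a decomposition w = xyz where |xy| ≤ p and |y| ≥ 1.
Since the first p symbols of w are all a's and |xy| ≤ p, y lies entirely in the leading a-block: y = a^k for some k with 1 ≤ k ≤ p.
Since 1 ≤ k ≤ p, k divides p!; set t = 1 + p!/k. Then xy^t z has p + (p!/k)·k = p + p! copies of a. Now the a-count equals the b-count, so i ≠ j fails. So xy^t z = a^{p+p!} b^{p+p!} ∉ L.
Contradiction. Therefore L is not regular.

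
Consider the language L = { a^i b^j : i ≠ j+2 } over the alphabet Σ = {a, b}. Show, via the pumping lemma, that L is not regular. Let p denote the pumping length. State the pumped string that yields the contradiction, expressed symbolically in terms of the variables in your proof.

a^{p+p!} b^{p+p!-2}

Assume L is regular. Let p be the pumping length given by the pumping lemma.
Choose w = a^p b^{p+p!-2}. Since p ≠ (p+p!-2)+2 = p+p!, w ∈ L; and |w| ≥ p.
By the pumping lemma, w = xyz with |xy| ≤ p and |y| > 0.
The first p characters of w are a's, so xy (and hence y) consists only of a's. Write y = a^k, 1 ≤ k ≤ p.
Since 1 ≤ k ≤ p, k divides p!; set t = 1 + p!/k. Then xy^t z has p + (p!/k)·k = p + p! copies of a. Now the a-count is p+p! and (b-count)+2 = (p+p!-2)+2 = p+p!, so i ≠ j+2 fails. So xy^t z = a^{p+p!} b^{p+p!-2} ∉ L.
This contradicts the pumping lemma, so L is not regular.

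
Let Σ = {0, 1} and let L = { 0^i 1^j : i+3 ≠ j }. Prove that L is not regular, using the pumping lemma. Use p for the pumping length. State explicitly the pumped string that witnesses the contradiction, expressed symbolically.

0^{p+p!} 1^{p+p!+3}

Suppose for contradiction that L is regular, and let p be the pumping length.
Choose w = 0^p 1^{p+p!+3}. Since p ≠ (p+p!+3)-3 = p+p!, w ∈ L; and |w| ≥ p.
Write w = xyz as guaranteed by the lemma, with |xy| ≤ p and y is nonempty.
Because |xy| ≤ p and w begins with p copies of 0, we have y = 0^k with 1 ≤ k ≤ p.
Since 1 ≤ k ≤ p, k divides p!; set t = 1 + p!/k. Then xy^t z has p + (p!/k)·k = p + p! copies of 0. Now the 0-count is p+p! and (1-count)-3 = (p+p!+3)-3 = p+p!, so i+3 ≠ j fails. So xy^t z = 0^{p+p!} 1^{p+p!+3} ∉ L.
This is a contradiction; hence L is not regular.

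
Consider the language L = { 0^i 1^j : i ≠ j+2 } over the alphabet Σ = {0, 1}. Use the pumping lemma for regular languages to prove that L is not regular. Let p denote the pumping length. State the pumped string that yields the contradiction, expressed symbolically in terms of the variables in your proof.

0^{p+p!} 1^{p+p!-2}

Assume L is regular. Let p be the pumping length given by the pumping lemma.
Choose w = 0^p 1^{p+p!-2}. Since p ≠ (p+p!-2)+2 = p+p!, w ∈ L; and |w| ≥ p.
Write w = xyz as guaranteed by the lemma, with |xy| ≤ p and y is nonempty.
Since the first p symbols of w are all 0's and |xy| ≤ p, y lies entirely in the leading 0-block: y = 0^k for some k with 1 ≤ k ≤ p.
Since 1 ≤ k ≤ p, k divides p!; set t = 1 + p!/k. Then xy^t z has p + (p!/k)·k = p + p! copies of 0. Now the 0-count is p+p! and (1-count)+2 = (p+p!-2)+2 = p+p!, so i ≠ j+2 fails. So xy^t z = 0^{p+p!} 1^{p+p!-2} ∉ L.
This is a contradiction; hence L is not regular.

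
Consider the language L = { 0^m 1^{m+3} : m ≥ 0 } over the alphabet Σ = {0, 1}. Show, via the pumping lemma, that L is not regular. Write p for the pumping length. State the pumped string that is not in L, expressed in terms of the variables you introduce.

Toward a contradiction, assume L is regular with pumping length p.
Take w = 0^p 1^{p+3}. Then w ∈ L and |w| = 2p+3 ≥ p.
By the pumping lemma, w = xyz with |xy| ≤ p and y is nonempty.
Since the first p symbols of w are all 0's and |xy| ≤ p, y lies entirely in the leading 0-block: y = 0^k for some k with 1 ≤ k ≤ p.
Pump with i = 2: xy^2z = 0^{p+k} 1^{p+3}. For this to lie in L we would need p+3 = (p+k)+3, which forces k = 0. But k ≥ 1, so xy^2z ∉ L.
This contradicts the pumping lemma, so L is not regular.

0^{p+k} 1^{p+3}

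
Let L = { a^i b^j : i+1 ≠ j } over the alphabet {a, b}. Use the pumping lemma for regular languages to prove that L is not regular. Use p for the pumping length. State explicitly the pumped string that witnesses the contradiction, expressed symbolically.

a^{p+p!} b^{p+p!+1}

Toward a contradiction, assume L is regular with pumping length p.
Choose w = a^p b^{p+p!+1}. Since p ≠ (p+p!+1)-1 = p+p!, w ∈ L; and |w| ≥ p.
The pumping lemma gives a decomposition w = xyz where |xy| ≤ p and y is nonempty.
Because |xy| ≤ p and w begins with p copies of a, we have y = a^k with 1 ≤ k ≤ p.
Since 1 ≤ k ≤ p, k divides p!; set t = 1 + p!/k. Then xy^t z has p + (p!/k)·k = p + p! copies of a. Now the a-count is p+p! and (b-count)-1 = (p+p!+1)-1 = p+p!, so i+1 ≠ j fails. So xy^t z = a^{p+p!} b^{p+p!+1} ∉ L.
This is a contradiction; hence L is not regular.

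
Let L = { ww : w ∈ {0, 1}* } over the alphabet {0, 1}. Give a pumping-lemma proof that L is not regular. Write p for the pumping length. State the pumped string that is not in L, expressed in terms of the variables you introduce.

Suppose for contradiction that L is regular, and let p be the pumping length.
Take w = 0^p 1^p 0^p 1^p = uu where u = 0^p1^p; then w ∈ L and |w| = 4p ≥ p.
The pumping lemma gives a decomposition w = xyz where |xy| ≤ p and y is nonempty.
Because |xy| ≤ p and w begins with p copies of 0, we have y = 0^k with 1 ≤ k ≤ p.
Pump with i = 2: xy^2z = 0^{p+k} 1^p 0^p 1^p, of length 4p+k. Suppose this equals vv. The string starts with 0 and ends with 1, so v does too; thus the boundary between the two copies of v is a 1→0 transition. There is exactly one such transition, at position 2p+k, so |v| = 2p+k and |vv| = 4p+2k ≠ 4p+k since k ≥ 1. So xy^2z ∉ L.
Contradiction. Therefore L is not regular.

0^{p+k} 1^p 0^p 1^p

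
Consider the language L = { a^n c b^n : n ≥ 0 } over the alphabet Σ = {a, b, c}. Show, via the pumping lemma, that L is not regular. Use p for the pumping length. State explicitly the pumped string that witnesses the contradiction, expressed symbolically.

a^{p+k} c b^p

Assume L is regular. Let p be the pumping length given by the pumping lemma.
Take w = a^p c b^p ∈ L with |w| = 2p+1 ≥ p.
The pumping lemma gives a decomposition w = xyz where |xy| ≤ p and |y| > 0.
Because |xy| ≤ p and w begins with p copies of a, we have y = a^k with 1 ≤ k ≤ p.
Pump with i = 2: xy^2z = a^{p+k} c b^p, which would require p+k = p. But k ≥ 1, so xy^2z ∉ L.
This contradicts the pumping lemma, so L is not regular.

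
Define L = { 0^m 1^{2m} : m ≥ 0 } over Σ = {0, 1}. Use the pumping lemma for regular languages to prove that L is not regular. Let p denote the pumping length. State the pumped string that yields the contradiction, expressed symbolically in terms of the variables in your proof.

0^{p+k} 1^{2p}

Suppose for contradiction that L is regular, and let p be the pumping length.
Take w = 0^p 1^{2p}. Then w ∈ L and |w| = 3p ≥ p.
By the pumping lemma, w = xyz with |xy| ≤ p and |y| > 0.
Since the first p symbols of w are all 0's and |xy| ≤ p, y lies entirely in the leading 0-block: y = 0^k for some k with 1 ≤ k ≤ p.
Pump with i = 2: xy^2z = 0^{p+k} 1^{2p}. For this to lie in L we would need 2p = 2(p+k), which forces k = 0. But k ≥ 1, so xy^2z ∉ L.
This is a contradiction; hence L is not regular.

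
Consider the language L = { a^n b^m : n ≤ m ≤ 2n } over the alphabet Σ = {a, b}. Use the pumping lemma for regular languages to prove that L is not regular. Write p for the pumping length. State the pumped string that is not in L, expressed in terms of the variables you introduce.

a^{p+k} b^p

Assume L is regular; let p be its pumping constant.
Take w = a^p b^p ∈ L (since p ≤ p ≤ 2p), with |w| = 2p ≥ p.
The pumping lemma gives a decomposition w = xyz where |xy| ≤ p and |y| > 0.
Because |xy| ≤ p and w begins with p copies of a, we have y = a^k with 1 ≤ k ≤ p.
Pump with i = 2: xy^2z = a^{p+k} b^p. Now n = p+k > p = m, so the condition n ≤ m fails. Thus xy^2z ∉ L.
Contradiction. Therefore L is not regular.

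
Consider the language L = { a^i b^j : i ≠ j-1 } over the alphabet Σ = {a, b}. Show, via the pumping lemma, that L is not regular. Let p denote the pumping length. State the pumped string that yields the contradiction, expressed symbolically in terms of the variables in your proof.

a^{p+p!} b^{p+p!+1}

Toward a contradiction, assume L is regular with pumping length p.
Choose w = a^p b^{p+p!+1}. Since p ≠ (p+p!+1)-1 = p+p!, w ∈ L; and |w| ≥ p.
Write w = xyz as guaranteed by the lemma, with |xy| ≤ p and |y| ≥ 1.
Because |xy| ≤ p and w begins with p copies of a, we have y = a^k with 1 ≤ k ≤ p.
Since 1 ≤ k ≤ p, k divides p!; set t = 1 + p!/k. Then xy^t z has p + (p!/k)·k = p + p! copies of a. Now the a-count is p+p! and (b-count)-1 = (p+p!+1)-1 = p+p!, so i ≠ j-1 fails. So xy^t z = a^{p+p!} b^{p+p!+1} ∉ L.
Contradiction. Therefore L is not regular.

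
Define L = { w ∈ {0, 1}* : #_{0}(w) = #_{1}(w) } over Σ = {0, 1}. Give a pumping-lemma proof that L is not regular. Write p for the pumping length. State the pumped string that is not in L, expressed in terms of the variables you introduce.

Suppose for contradiction that L is regular, and let p be the pumping length.
Choose w = 0^p 1^p ∈ L with |w| = 2p ≥ p.
The pumping lemma gives a decomposition w = xyz where |xy| ≤ p and |y| ≥ 1.
Because |xy| ≤ p and w begins with p copies of 0, we have y = 0^k with 1 ≤ k ≤ p.
Pump with i = 2: xy^2z = 0^{p+k} 1^p has p+k occurrences of 0 but only p of 1. Since k ≥ 1 the counts differ, so xy^2z ∉ L.
This contradicts the pumping lemma, so L is not regular.

0^{p+k} 1^p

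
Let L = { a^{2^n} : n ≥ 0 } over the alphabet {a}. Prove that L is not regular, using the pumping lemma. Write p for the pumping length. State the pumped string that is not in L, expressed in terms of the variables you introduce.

Assume L is regular; let p be its pumping constant.
Take w = a^{2^p} ∈ L with |w| = 2^p ≥ p.
By the pumping lemma, w = xyz with |xy| ≤ p and |y| ≥ 1.
Then y = a^k for some k with 1 ≤ k ≤ p.
Pump with i = 2: xy^2z = a^{2^p+k}. Since 1 ≤ k ≤ p < 2^p, we have 2^p < 2^p+k < 2^{p+1}, so 2^p+k is not a power of 2. So xy^2z ∉ L.
This contradicts the pumping lemma, so L is not regular.

a^{2^p+k}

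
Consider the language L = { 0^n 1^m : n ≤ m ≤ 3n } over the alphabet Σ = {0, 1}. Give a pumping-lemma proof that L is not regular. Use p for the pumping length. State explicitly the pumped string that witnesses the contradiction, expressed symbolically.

Suppose for contradiction that L is regular, and let p be the pumping length.
Take w = 0^p 1^p ∈ L (since p ≤ p ≤ 3p), with |w| = 2p ≥ p.
By the pumping lemma, w = xyz with |xy| ≤ p and |y| ≥ 1.
Because |xy| ≤ p and w begins with p copies of 0, we have y = 0^k with 1 ≤ k ≤ p.
Pump with i = 2: xy^2z = 0^{p+k} 1^p. Now n = p+k > p = m, so the condition n ≤ m fails. Thus xy^2z ∉ L.
This is a contradiction; hence L is not regular.

0^{p+k} 1^p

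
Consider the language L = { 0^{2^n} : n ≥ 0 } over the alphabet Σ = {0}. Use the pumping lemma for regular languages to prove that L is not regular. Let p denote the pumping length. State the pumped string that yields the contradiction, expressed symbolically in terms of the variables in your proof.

0^{2^p+k}

Suppose for contradiction that L is regular, and let p be the pumping length.
Take w = 0^{2^p} ∈ L with |w| = 2^p ≥ p.
By the pumping lemma, w = xyz with |xy| ≤ p and |y| ≥ 1.
Then y = 0^k for some k with 1 ≤ k ≤ p.
Pump with i = 2: xy^2z = 0^{2^p+k}. Since 1 ≤ k ≤ p < 2^p, we have 2^p < 2^p+k < 2^{p+1}, so 2^p+k is not a power of 2. So xy^2z ∉ L.
This contradicts the pumping lemma, so L is not regular.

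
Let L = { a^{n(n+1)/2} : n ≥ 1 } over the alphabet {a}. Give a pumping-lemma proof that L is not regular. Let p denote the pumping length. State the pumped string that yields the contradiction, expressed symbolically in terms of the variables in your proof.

a^{p(p+1)/2+k}

Toward a contradiction, assume L is regular with pumping length p.
Take w = a^{p(p+1)/2} ∈ L with |w| = p(p+1)/2 ≥ p.
The pumping lemma gives a decomposition w = xyz where |xy| ≤ p and |y| ≥ 1.
Then y = a^k for some k with 1 ≤ k ≤ p.
Pump with i = 2: xy^2z = a^{p(p+1)/2+k}. Since 1 ≤ k ≤ p, p(p+1)/2 < p(p+1)/2+k ≤ p(p+1)/2+p < (p+1)(p+2)/2, so p(p+1)/2+k is strictly between consecutive triangular numbers. So xy^2z ∉ L.
This contradicts the pumping lemma, so L is not regular.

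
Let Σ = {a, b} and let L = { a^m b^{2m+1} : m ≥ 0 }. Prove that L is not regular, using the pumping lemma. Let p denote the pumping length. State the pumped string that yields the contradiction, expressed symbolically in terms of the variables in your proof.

Suppose for contradiction that L is regular, and let p be the pumping length.
Choose w = a^p b^{2p+1}, which is in L with |w| = 3p+1 ≥ p.
Write w = xyz as guaranteed by the lemma, with |xy| ≤ p and y is nonempty.
Because |xy| ≤ p and w begins with p copies of a, we have y = a^k with 1 ≤ k ≤ p.
Pump with i = 2: xy^2z = a^{p+k} b^{2p+1}. For this to lie in L we would need 2p+1 = 2(p+k)+1, which forces k = 0. But k ≥ 1, so xy^2z ∉ L.
Contradiction. Therefore L is not regular.

a^{p+k} b^{2p+1}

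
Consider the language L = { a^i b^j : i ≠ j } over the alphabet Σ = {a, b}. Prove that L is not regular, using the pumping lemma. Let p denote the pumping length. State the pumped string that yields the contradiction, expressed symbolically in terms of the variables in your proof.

a^{p+p!} b^{p+p!}

Suppose for contradiction that L is regular, and let p be the pumping length.
Choose w = a^p b^{p+p!}. Since p ≠ p+p!, w ∈ L; and |w| ≥ p.
By the pumping lemma, w = xyz with |xy| ≤ p and y is nonempty.
The first p characters of w are a's, so xy (and hence y) consists only of a's. Write y = a^k, 1 ≤ k ≤ p.
Since 1 ≤ k ≤ p, k divides p!; set t = 1 + p!/k. Then xy^t z has p + (p!/k)·k = p + p! copies of a. Now the a-count equals the b-count, so i ≠ j fails. So xy^t z = a^{p+p!} b^{p+p!} ∉ L.
Contradiction. Therefore L is not regular.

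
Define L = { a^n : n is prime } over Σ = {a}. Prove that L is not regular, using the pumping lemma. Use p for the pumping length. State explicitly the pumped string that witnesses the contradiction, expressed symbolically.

Suppose for contradiction that L is regular, and let p be the pumping length.
Let q be a prime with q ≥ p+2 (infinitely many primes exist), and take w = a^q ∈ L with |w| = q ≥ p.
Write w = xyz as guaranteed by the lemma, with |xy| ≤ p and y is nonempty.
Then y = a^k for some k with 1 ≤ k ≤ p.
Since 1 ≤ k ≤ p, |xz| = q-k. Pump with i = q+1: |xy^{q+1}z| = (q-k)+(q+1)k = q+qk = q(1+k), which is composite (both factors ≥ 2). So xy^{q+1}z = a^{q(1+k)} ∉ L.
This contradicts the pumping lemma, so L is not regular.

a^{q(1+k)}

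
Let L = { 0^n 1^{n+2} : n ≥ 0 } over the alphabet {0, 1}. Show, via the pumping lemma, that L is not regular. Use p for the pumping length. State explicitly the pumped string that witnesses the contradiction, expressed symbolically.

Suppose for contradiction that L is regular, and let p be the pumping length.
Choose w = 0^p 1^{p+2}, which is in L with |w| = 2p+2 ≥ p.
By the pumping lemma, w = xyz with |xy| ≤ p and y is nonempty.
Since the first p symbols of w are all 0's and |xy| ≤ p, y lies entirely in the leading 0-block: y = 0^k for some k with 1 ≤ k ≤ p.
Pump with i = 2: xy^2z = 0^{p+k} 1^{p+2}. For this to lie in L we would need p+2 = (p+k)+2, which forces k = 0. But k ≥ 1, so xy^2z ∉ L.
This is a contradiction; hence L is not regular.

0^{p+k} 1^{p+2}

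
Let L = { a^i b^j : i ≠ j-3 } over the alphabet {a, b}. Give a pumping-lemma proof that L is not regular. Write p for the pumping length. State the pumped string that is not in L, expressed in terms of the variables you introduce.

Assume L is regular; let p be its pumping constant.
Choose w = a^p b^{p+p!+3}. Since p ≠ (p+p!+3)-3 = p+p!, w ∈ L; and |w| ≥ p.
Write w = xyz as guaranteed by the lemma, with |xy| ≤ p and |y| ≥ 1.
Because |xy| ≤ p and w begins with p copies of a, we have y = a^k with 1 ≤ k ≤ p.
Since 1 ≤ k ≤ p, k divides p!; set t = 1 + p!/k. Then xy^t z has p + (p!/k)·k = p + p! copies of a. Now the a-count is p+p! and (b-count)-3 = (p+p!+3)-3 = p+p!, so i ≠ j-3 fails. So xy^t z = a^{p+p!} b^{p+p!+3} ∉ L.
This contradicts the pumping lemma, so L is not regular.

a^{p+p!} b^{p+p!+3}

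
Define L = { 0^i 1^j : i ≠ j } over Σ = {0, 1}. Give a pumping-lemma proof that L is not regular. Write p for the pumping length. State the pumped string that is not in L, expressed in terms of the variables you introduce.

0^{p+p!} 1^{p+p!}

Suppose for contradiction that L is regular, and let p be the pumping length.
Choose w = 0^p 1^{p+p!}. Since p ≠ p+p!, w ∈ L; and |w| ≥ p.
By the pumping lemma, w = xyz with |xy| ≤ p and |y| ≥ 1.
The first p characters of w are 0's, so xy (and hence y) consists only of 0's. Write y = 0^k, 1 ≤ k ≤ p.
Since 1 ≤ k ≤ p, k divides p!; set t = 1 + p!/k. Then xy^t z has p + (p!/k)·k = p + p! copies of 0. Now the 0-count equals the 1-count, so i ≠ j fails. So xy^t z = 0^{p+p!} 1^{p+p!} ∉ L.
This is a contradiction; hence L is not regular.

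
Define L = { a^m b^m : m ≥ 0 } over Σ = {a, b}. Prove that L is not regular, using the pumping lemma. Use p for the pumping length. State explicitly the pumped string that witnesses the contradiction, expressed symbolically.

a^{p+k} b^p

Toward a contradiction, assume L is regular with pumping length p.
Choose w = a^p b^p, which is in L with |w| = 2p ≥ p.
Write w = xyz as guaranteed by the lemma, with |xy| ≤ p and |y| > 0.
Because |xy| ≤ p and w begins with p copies of a, we have y = a^k with 1 ≤ k ≤ p.
Pump with i = 2: xy^2z = a^{p+k} b^p. For this to lie in L we would need p = p+k, which forces k = 0. But k ≥ 1, so xy^2z ∉ L.
This contradicts the pumping lemma, so L is not regular.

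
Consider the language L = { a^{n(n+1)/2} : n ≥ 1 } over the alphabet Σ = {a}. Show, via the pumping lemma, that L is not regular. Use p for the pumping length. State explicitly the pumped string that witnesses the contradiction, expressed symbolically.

Toward a contradiction, assume L is regular with pumping length p.
Take w = a^{p(p+1)/2} ∈ L with |w| = p(p+1)/2 ≥ p.
The pumping lemma gives a decomposition w = xyz where |xy| ≤ p and |y| ≥ 1.
Then y = a^k for some k with 1 ≤ k ≤ p.
Pump with i = 2: xy^2z = a^{p(p+1)/2+k}. Since 1 ≤ k ≤ p, p(p+1)/2 < p(p+1)/2+k ≤ p(p+1)/2+p < (p+1)(p+2)/2, so p(p+1)/2+k is strictly between consecutive triangular numbers. So xy^2z ∉ L.
This is a contradiction; hence L is not regular.

a^{p(p+1)/2+k}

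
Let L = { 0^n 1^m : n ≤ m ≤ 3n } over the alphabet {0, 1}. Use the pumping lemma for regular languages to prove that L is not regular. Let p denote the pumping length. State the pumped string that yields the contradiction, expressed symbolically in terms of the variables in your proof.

Assume L is regular; let p be its pumping constant.
Take w = 0^p 1^p ∈ L (since p ≤ p ≤ 3p), with |w| = 2p ≥ p.
Write w = xyz as guaranteed by the lemma, with |xy| ≤ p and |y| > 0.
The first p characters of w are 0's, so xy (and hence y) consists only of 0's. Write y = 0^k, 1 ≤ k ≤ p.
Pump with i = 2: xy^2z = 0^{p+k} 1^p. Now n = p+k > p = m, so the condition n ≤ m fails. Thus xy^2z ∉ L.
This contradicts the pumping lemma, so L is not regular.

0^{p+k} 1^p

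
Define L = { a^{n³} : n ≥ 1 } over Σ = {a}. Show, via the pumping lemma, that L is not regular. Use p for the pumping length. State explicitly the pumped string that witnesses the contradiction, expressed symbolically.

Assume L is regular; let p be its pumping constant.
Take w = a^{p³} ∈ L with |w| = p³ ≥ p.
The pumping lemma gives a decomposition w = xyz where |xy| ≤ p and |y| ≥ 1.
Then y = a^k for some k with 1 ≤ k ≤ p.
Pump with i = 2: xy^2z = a^{p³+k}. Since 1 ≤ k ≤ p, p³ < p³+k ≤ p³+p < p³+3p²+3p+1 = (p+1)³, so p³+k is not a perfect cube. So xy^2z ∉ L.
This is a contradiction; hence L is not regular.

a^{p³+k}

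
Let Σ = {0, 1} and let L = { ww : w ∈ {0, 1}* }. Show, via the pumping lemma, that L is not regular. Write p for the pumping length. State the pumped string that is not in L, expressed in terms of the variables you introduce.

0^{p+k} 1^p 0^p 1^p

Assume L is regular. Let p be the pumping length given by the pumping lemma.
Take w = 0^p 1^p 0^p 1^p = uu where u = 0^p1^p; then w ∈ L and |w| = 4p ≥ p.
Write w = xyz as guaranteed by the lemma, with |xy| ≤ p and |y| > 0.
Because |xy| ≤ p and w begins with p copies of 0, we have y = 0^k with 1 ≤ k ≤ p.
Pump with i = 2: xy^2z = 0^{p+k} 1^p 0^p 1^p, of length 4p+k. Suppose this equals vv. The string starts with 0 and ends with 1, so v does too; thus the boundary between the two copies of v is a 1→0 transition. There is exactly one such transition, at position 2p+k, so |v| = 2p+k and |vv| = 4p+2k ≠ 4p+k since k ≥ 1. So xy^2z ∉ L.
Contradiction. Therefore L is not regular.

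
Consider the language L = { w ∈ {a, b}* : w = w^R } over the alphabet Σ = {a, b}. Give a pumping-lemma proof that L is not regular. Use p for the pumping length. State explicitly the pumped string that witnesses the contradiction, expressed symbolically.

Assume L is regular; let p be its pumping constant.
Take w = a^p b a^p, a palindrome of length 2p+1 ≥ p.
Write w = xyz as guaranteed by the lemma, with |xy| ≤ p and |y| > 0.
The first p characters of w are a's, so xy (and hence y) consists only of a's. Write y = a^k, 1 ≤ k ≤ p.
Pump with i = 2: xy^2z = a^{p+k} b a^p. Its reverse is a^p b a^{p+k}, which differs from xy^2z since k ≥ 1. So xy^2z is not a palindrome and xy^2z ∉ L.
This is a contradiction; hence L is not regular.

a^{p+k} b a^p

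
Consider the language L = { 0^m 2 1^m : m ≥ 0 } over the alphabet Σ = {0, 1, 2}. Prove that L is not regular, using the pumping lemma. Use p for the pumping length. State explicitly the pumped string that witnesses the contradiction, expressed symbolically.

Assume L is regular; let p be its pumping constant.
Take w = 0^p 2 1^p ∈ L with |w| = 2p+1 ≥ p.
The pumping lemma gives a decomposition w = xyz where |xy| ≤ p and |y| > 0.
Because |xy| ≤ p and w begins with p copies of 0, we have y = 0^k with 1 ≤ k ≤ p.
Pump with i = 2: xy^2z = 0^{p+k} 2 1^p, which would require p+k = p. But k ≥ 1, so xy^2z ∉ L.
Contradiction. Therefore L is not regular.

0^{p+k} 2 1^p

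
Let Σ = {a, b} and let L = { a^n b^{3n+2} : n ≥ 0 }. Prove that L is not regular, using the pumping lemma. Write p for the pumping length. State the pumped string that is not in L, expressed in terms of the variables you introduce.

a^{p+k} b^{3p+2}

Assume L is regular; let p be its pumping constant.
Choose w = a^p b^{3p+2}, which is in L with |w| = 4p+2 ≥ p.
The pumping lemma gives a decomposition w = xyz where |xy| ≤ p and |y| > 0.
Since the first p symbols of w are all a's and |xy| ≤ p, y lies entirely in the leading a-block: y = a^k for some k with 1 ≤ k ≤ p.
Pump with i = 2: xy^2z = a^{p+k} b^{3p+2}. For this to lie in L we would need 3p+2 = 3(p+k)+2, which forces k = 0. But k ≥ 1, so xy^2z ∉ L.
Contradiction. Therefore L is not regular.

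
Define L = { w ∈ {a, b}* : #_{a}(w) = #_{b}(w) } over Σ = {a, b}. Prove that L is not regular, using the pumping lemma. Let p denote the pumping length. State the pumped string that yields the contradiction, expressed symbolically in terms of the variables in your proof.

Toward a contradiction, assume L is regular with pumping length p.
Choose w = a^p b^p ∈ L with |w| = 2p ≥ p.
The pumping lemma gives a decomposition w = xyz where |xy| ≤ p and y is nonempty.
The first p characters of w are a's, so xy (and hence y) consists only of a's. Write y = a^k, 1 ≤ k ≤ p.
Pump with i = 2: xy^2z = a^{p+k} b^p has p+k occurrences of a but only p of b. Since k ≥ 1 the counts differ, so xy^2z ∉ L.
Contradiction. Therefore L is not regular.

a^{p+k} b^p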